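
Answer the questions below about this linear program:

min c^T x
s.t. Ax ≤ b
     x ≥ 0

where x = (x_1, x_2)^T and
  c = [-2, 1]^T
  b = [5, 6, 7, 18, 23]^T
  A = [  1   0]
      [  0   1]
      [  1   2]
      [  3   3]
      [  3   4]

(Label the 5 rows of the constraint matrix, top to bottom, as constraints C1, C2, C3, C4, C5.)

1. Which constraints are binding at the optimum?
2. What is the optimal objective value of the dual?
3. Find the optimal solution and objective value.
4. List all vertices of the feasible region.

1. C1, x_2 ≥ 0
2. -10 (by strong duality, equal to the primal optimum)
3. x_1 = 5, x_2 = 0, z = -10
4. (0, 0), (5, 0), (5, 1), (0, 3.5)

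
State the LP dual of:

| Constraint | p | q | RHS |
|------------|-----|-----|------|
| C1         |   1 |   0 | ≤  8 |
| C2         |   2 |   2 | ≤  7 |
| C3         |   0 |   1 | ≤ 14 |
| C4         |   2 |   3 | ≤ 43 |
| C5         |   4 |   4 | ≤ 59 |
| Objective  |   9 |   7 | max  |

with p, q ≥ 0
Minimize: z = 8y1 + 7y2 + 14y3 + 43y4 + 59y5

Subject to:
  C1: -y1 - 2y2 - 2y4 - 4y5 ≤ -9
  C2: -2y2 - y3 - 3y4 - 4y5 ≤ -7
  y1, y2, y3, y4, y5 ≥ 0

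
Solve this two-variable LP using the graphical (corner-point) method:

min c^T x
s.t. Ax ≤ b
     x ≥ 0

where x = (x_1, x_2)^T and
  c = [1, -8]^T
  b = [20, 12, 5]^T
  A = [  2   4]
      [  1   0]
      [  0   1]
x_1 = 0, x_2 = 5, z = -40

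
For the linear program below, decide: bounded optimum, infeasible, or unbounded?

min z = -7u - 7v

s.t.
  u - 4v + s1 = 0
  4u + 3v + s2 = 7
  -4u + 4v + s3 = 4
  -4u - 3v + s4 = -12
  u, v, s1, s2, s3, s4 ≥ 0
The row 4u + 3v + s2 = 7 with s2 ≥ 0 requires 4u + 3v ≤ 7, while the row -4u - 3v + s4 = -12 with s4 ≥ 0 is equivalent to 4u + 3v ≥ 12. Together they would need 12 ≤ 4u + 3v ≤ 7, which is impossible since 12 > 7. No point satisfies all constraints.

The feasible region is empty; the LP is infeasible.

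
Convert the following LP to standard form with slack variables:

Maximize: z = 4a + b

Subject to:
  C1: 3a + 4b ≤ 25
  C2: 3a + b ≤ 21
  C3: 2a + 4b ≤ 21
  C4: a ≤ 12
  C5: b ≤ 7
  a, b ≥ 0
max z = 4a + b

s.t.
  3a + 4b + s1 = 25
  3a + b + s2 = 21
  2a + 4b + s3 = 21
  a + s4 = 12
  b + s5 = 7
  a, b, s1, s2, s3, s4, s5 ≥ 0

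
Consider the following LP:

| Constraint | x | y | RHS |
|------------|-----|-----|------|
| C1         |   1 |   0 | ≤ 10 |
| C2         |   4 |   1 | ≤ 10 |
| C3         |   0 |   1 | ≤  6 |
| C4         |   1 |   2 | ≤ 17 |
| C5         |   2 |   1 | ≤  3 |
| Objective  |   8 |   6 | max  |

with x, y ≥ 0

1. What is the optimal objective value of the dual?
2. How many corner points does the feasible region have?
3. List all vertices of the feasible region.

1. 18 (by strong duality, equal to the primal optimum)
2. 3
3. (0, 0), (1.5, 0), (0, 3)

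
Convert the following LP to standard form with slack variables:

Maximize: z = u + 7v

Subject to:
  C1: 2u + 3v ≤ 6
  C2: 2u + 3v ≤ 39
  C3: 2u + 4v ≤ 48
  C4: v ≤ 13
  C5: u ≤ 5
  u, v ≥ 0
max z = u + 7v

s.t.
  2u + 3v + s1 = 6
  2u + 3v + s2 = 39
  2u + 4v + s3 = 48
  v + s4 = 13
  u + s5 = 5
  u, v, s1, s2, s3, s4, s5 ≥ 0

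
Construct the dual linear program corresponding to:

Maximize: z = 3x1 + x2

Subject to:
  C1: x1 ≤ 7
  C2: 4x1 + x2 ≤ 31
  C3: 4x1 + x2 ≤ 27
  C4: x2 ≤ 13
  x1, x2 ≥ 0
Minimize: z = 7y1 + 31y2 + 27y3 + 13y4

Subject to:
  C1: -y1 - 4y2 - 4y3 ≤ -3
  C2: -y2 - y3 - y4 ≤ -1
  y1, y2, y3, y4 ≥ 0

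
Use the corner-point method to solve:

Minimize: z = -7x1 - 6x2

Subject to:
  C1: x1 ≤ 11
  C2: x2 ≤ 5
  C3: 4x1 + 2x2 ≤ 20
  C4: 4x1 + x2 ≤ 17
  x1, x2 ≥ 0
Each vertex is the intersection of two constraint boundaries that also satisfies all remaining constraints:
  x1 = 0 and x2 = 0 → (0, 0)
  4x1 + x2 = 17 and x2 = 0 → (4.25, 0)
  4x1 + 2x2 = 20 and 4x1 + x2 = 17 → (3.5, 3)
  x2 = 5 and 4x1 + 2x2 = 20 → (2.5, 5)
  x2 = 5 and x1 = 0 → (0, 5)

Evaluating z = -7x1 - 6x2 at each vertex:
  (0, 0): z = 0
  (4.25, 0): z = -29.75
  (3.5, 3): z = -42.5
  (2.5, 5): z = -47.5
  (0, 5): z = -30

The minimum is at (2.5, 5) with z = -47.5.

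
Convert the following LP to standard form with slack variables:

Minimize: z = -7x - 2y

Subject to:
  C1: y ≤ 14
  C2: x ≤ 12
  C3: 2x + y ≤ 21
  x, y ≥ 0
min z = -7x - 2y

s.t.
  y + s1 = 14
  x + s2 = 12
  2x + y + s3 = 21
  x, y, s1, s2, s3 ≥ 0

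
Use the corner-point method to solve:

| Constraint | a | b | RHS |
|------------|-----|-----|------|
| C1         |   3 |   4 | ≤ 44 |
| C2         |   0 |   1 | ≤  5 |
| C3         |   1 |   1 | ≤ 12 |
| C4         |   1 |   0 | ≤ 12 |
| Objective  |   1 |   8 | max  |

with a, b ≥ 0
Each vertex is the intersection of two constraint boundaries that also satisfies all remaining constraints:
  a = 0 and b = 0 → (0, 0)
  a + b = 12 and a = 12 → (12, 0)
  b = 5 and a + b = 12 → (7, 5)
  b = 5 and a = 0 → (0, 5)

Evaluating z = a + 8b at each vertex:
  (0, 0): z = 0
  (12, 0): z = 12
  (7, 5): z = 47
  (0, 5): z = 40

The maximum is at (7, 5) with z = 47.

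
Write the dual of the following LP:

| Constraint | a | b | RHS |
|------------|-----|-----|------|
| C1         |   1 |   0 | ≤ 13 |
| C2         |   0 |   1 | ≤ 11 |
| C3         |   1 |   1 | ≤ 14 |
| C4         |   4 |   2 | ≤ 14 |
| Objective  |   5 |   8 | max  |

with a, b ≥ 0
Minimize: z = 13y1 + 11y2 + 14y3 + 14y4

Subject to:
  C1: -y1 - y3 - 4y4 ≤ -5
  C2: -y2 - y3 - 2y4 ≤ -8
  y1, y2, y3, y4 ≥ 0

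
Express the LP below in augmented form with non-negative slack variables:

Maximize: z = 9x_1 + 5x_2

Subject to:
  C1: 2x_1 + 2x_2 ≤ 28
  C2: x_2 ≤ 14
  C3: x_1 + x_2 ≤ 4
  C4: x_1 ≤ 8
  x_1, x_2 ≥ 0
max z = 9x_1 + 5x_2

s.t.
  2x_1 + 2x_2 + s1 = 28
  x_2 + s2 = 14
  x_1 + x_2 + s3 = 4
  x_1 + s4 = 8
  x_1, x_2, s1, s2, s3, s4 ≥ 0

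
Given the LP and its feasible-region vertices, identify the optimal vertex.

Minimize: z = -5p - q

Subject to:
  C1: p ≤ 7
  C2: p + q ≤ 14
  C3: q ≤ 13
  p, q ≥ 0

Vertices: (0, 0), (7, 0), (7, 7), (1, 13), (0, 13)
(7, 7) with z = -42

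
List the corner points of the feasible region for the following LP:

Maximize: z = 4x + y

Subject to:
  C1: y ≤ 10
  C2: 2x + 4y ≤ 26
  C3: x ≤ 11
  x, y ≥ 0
Each vertex is the intersection of two constraint boundaries that also satisfies all remaining constraints:
  x = 0 and y = 0 → (0, 0)
  x = 11 and y = 0 → (11, 0)
  2x + 4y = 26 and x = 11 → (11, 1)
  2x + 4y = 26 and x = 0 → (0, 6.5)

Vertices: (0, 0), (11, 0), (11, 1), (0, 6.5)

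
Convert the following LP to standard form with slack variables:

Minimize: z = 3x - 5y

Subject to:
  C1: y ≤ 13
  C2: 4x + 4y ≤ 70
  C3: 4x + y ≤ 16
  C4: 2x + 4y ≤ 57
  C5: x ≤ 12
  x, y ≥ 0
min z = 3x - 5y

s.t.
  y + s1 = 13
  4x + 4y + s2 = 70
  4x + y + s3 = 16
  2x + 4y + s4 = 57
  x + s5 = 12
  x, y, s1, s2, s3, s4, s5 ≥ 0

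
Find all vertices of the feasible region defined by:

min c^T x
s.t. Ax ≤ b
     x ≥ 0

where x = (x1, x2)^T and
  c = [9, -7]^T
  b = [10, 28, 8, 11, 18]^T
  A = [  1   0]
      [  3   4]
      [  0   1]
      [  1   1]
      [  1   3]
Each vertex is the intersection of two constraint boundaries that also satisfies all remaining constraints:
  x1 = 0 and x2 = 0 → (0, 0)
  3x1 + 4x2 = 28 and x2 = 0 → (9.333, 0)
  3x1 + 4x2 = 28 and x1 + 3x2 = 18 → (2.4, 5.2)
  x1 + 3x2 = 18 and x1 = 0 → (0, 6)

Vertices: (0, 0), (9.333, 0), (2.4, 5.2), (0, 6)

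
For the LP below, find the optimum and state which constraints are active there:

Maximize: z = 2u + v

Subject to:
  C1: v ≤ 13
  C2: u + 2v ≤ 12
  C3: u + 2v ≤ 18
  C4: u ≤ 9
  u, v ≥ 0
Optimal: u = 9, v = 1.5
Slack at optimum:
  C1: slack = 11.5
  C2: slack = 0 (binding)
  C3: slack = 6
  C4: slack = 0 (binding)
  u ≥ 0: u = 9
  v ≥ 0: v = 1.5
Binding constraints: C2, C4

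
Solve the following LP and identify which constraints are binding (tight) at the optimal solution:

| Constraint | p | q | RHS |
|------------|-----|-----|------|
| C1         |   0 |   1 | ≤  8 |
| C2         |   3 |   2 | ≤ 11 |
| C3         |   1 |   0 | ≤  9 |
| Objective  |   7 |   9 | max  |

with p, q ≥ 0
Optimal: p = 0, q = 5.5
Slack at optimum:
  C1: slack = 2.5
  C2: slack = 0 (binding)
  C3: slack = 9
  p ≥ 0: p = 0 (binding)
  q ≥ 0: q = 5.5
Binding constraints: C2, p ≥ 0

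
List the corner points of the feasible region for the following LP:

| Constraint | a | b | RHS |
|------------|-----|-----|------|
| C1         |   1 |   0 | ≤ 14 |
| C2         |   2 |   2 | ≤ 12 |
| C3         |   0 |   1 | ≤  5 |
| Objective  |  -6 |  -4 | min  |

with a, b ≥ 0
Each vertex is the intersection of two constraint boundaries that also satisfies all remaining constraints:
  a = 0 and b = 0 → (0, 0)
  2a + 2b = 12 and b = 0 → (6, 0)
  2a + 2b = 12 and b = 5 → (1, 5)
  b = 5 and a = 0 → (0, 5)

Vertices: (0, 0), (6, 0), (1, 5), (0, 5)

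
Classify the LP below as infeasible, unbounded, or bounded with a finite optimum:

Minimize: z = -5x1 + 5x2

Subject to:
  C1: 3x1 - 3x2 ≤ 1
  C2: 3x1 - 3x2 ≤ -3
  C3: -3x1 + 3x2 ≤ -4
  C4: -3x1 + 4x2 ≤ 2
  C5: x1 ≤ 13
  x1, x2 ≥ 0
C1 requires 3x1 - 3x2 ≤ 1, while C3 (-3x1 + 3x2 ≤ -4) is equivalent to 3x1 - 3x2 ≥ 4. Together they would need 4 ≤ 3x1 - 3x2 ≤ 1, which is impossible since 4 > 1. No point satisfies all constraints.

The feasible region is empty; the LP is infeasible.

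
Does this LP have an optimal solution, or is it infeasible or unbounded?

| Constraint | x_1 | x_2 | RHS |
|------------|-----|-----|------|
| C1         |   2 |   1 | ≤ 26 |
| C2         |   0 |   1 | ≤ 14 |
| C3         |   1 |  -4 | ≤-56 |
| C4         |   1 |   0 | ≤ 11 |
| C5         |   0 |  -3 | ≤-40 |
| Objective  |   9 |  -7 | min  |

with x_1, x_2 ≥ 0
The point (0, 14) satisfies every constraint, so the LP is feasible; the constraints give x_1 ≤ 11 and x_2 ≤ 14, which with x_1, x_2 ≥ 0 keep the feasible region inside a bounded box. A feasible, bounded LP attains a finite optimum at a vertex.

The LP has an optimal solution: (0, 14) with z = -98.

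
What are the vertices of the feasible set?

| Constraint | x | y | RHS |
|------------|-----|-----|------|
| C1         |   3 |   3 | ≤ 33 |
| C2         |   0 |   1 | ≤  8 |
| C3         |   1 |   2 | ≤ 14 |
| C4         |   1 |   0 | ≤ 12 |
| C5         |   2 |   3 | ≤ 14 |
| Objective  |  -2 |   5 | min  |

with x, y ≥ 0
Each vertex is the intersection of two constraint boundaries that also satisfies all remaining constraints:
  x = 0 and y = 0 → (0, 0)
  2x + 3y = 14 and y = 0 → (7, 0)
  2x + 3y = 14 and x = 0 → (0, 4.667)

Vertices: (0, 0), (7, 0), (0, 4.667)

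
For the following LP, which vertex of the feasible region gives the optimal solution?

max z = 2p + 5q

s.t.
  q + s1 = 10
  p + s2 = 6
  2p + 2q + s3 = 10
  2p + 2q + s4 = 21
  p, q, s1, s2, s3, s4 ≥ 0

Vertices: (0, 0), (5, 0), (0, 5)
(0, 5) with z = 25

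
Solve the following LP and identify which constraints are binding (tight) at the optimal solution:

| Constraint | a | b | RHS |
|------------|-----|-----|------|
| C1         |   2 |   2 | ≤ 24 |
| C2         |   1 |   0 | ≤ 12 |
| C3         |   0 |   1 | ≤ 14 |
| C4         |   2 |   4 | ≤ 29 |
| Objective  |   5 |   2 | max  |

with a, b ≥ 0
Optimal: a = 12, b = 0
Slack at optimum:
  C1: slack = 0 (binding)
  C2: slack = 0 (binding)
  C3: slack = 14
  C4: slack = 5
  a ≥ 0: a = 12
  b ≥ 0: b = 0 (binding)
Binding constraints: C1, C2, b ≥ 0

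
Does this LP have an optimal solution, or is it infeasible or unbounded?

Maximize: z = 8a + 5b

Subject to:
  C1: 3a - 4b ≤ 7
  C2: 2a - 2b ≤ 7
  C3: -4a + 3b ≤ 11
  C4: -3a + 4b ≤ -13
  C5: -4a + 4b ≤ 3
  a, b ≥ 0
C1 requires 3a - 4b ≤ 7, while C4 (-3a + 4b ≤ -13) is equivalent to 3a - 4b ≥ 13. Together they would need 13 ≤ 3a - 4b ≤ 7, which is impossible since 13 > 7. No point satisfies all constraints.

The feasible region is empty; the LP is infeasible.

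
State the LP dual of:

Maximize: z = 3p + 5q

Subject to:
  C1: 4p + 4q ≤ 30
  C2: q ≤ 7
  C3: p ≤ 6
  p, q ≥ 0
Minimize: z = 30y1 + 7y2 + 6y3

Subject to:
  C1: -4y1 - y3 ≤ -3
  C2: -4y1 - y2 ≤ -5
  y1, y2, y3 ≥ 0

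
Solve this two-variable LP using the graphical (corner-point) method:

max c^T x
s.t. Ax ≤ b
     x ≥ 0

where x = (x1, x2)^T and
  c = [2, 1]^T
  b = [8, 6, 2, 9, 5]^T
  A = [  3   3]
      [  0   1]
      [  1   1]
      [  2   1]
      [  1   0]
Each vertex is the intersection of two constraint boundaries that also satisfies all remaining constraints:
  x1 = 0 and x2 = 0 → (0, 0)
  x1 + x2 = 2 and x2 = 0 → (2, 0)
  x1 + x2 = 2 and x1 = 0 → (0, 2)

Evaluating z = 2x1 + x2 at each vertex:
  (0, 0): z = 0
  (2, 0): z = 4
  (0, 2): z = 2

The maximum is at (2, 0) with z = 4.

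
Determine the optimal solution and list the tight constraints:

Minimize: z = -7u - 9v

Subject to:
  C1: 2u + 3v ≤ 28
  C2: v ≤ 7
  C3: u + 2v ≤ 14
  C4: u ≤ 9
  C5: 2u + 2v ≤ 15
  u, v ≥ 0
Optimal: u = 1, v = 6.5
Binding: C3, C5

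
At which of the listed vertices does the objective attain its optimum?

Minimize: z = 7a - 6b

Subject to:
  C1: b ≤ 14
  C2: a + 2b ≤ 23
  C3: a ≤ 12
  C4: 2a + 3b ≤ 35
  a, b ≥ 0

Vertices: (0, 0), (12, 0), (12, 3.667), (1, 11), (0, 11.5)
Evaluating z = 7a - 6b at each vertex:
  (0, 0): z = 0
  (12, 0): z = 84
  (12, 3.667): z = 62
  (1, 11): z = -59
  (0, 11.5): z = -69

The smallest value is z = -69, attained at (0, 11.5).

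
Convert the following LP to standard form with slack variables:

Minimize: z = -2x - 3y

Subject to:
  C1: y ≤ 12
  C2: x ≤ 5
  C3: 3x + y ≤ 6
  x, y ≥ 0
min z = -2x - 3y

s.t.
  y + s1 = 12
  x + s2 = 5
  3x + y + s3 = 6
  x, y, s1, s2, s3 ≥ 0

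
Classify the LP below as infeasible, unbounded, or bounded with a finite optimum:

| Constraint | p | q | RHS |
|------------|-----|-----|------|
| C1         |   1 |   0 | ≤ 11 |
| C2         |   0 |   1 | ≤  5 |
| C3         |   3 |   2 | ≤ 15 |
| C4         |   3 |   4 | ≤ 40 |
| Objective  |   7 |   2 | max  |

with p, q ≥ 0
The point (5, 0) satisfies every constraint, so the LP is feasible; the constraints give p ≤ 11 and q ≤ 5, which with p, q ≥ 0 keep the feasible region inside a bounded box. A feasible, bounded LP attains a finite optimum at a vertex.

The LP has an optimal solution: (5, 0) with z = 35.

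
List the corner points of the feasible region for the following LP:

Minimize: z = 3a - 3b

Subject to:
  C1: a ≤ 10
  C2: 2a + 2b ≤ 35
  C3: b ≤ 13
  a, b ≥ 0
Each vertex is the intersection of two constraint boundaries that also satisfies all remaining constraints:
  a = 0 and b = 0 → (0, 0)
  a = 10 and b = 0 → (10, 0)
  a = 10 and 2a + 2b = 35 → (10, 7.5)
  2a + 2b = 35 and b = 13 → (4.5, 13)
  b = 13 and a = 0 → (0, 13)

Vertices: (0, 0), (10, 0), (10, 7.5), (4.5, 13), (0, 13)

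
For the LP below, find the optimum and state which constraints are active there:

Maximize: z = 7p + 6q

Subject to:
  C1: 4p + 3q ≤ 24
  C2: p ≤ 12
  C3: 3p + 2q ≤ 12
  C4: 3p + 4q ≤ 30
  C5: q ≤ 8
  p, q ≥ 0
Optimal: p = 0, q = 6
Binding: C3, p ≥ 0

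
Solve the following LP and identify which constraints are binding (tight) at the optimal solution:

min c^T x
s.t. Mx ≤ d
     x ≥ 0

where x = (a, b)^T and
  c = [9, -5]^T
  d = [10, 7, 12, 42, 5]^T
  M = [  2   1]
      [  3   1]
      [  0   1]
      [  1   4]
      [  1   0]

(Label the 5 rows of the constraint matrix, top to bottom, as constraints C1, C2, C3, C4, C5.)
Optimal: a = 0, b = 7
Slack at optimum:
  C1: slack = 3
  C2: slack = 0 (binding)
  C3: slack = 5
  C4: slack = 14
  C5: slack = 5
  a ≥ 0: a = 0 (binding)
  b ≥ 0: b = 7
Binding constraints: C2, a ≥ 0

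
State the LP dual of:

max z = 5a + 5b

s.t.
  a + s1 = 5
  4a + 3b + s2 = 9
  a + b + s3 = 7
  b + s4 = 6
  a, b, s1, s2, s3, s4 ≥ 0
Minimize: z = 5y1 + 9y2 + 7y3 + 6y4

Subject to:
  C1: -y1 - 4y2 - y3 ≤ -5
  C2: -3y2 - y3 - y4 ≤ -5
  y1, y2, y3, y4 ≥ 0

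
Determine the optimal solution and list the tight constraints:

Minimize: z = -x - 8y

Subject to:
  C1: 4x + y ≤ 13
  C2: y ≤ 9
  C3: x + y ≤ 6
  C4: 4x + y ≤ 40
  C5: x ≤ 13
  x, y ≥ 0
Optimal: x = 0, y = 6
Binding: C3, x ≥ 0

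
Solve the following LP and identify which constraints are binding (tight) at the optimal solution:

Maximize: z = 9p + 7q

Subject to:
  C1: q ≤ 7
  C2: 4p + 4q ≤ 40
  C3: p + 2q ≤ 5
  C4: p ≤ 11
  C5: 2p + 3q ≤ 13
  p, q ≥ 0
Optimal: p = 5, q = 0
Binding: C3, q ≥ 0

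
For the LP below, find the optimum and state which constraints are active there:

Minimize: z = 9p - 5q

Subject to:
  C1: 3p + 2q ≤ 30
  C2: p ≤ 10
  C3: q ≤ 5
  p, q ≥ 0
Optimal: p = 0, q = 5
Slack at optimum:
  C1: slack = 20
  C2: slack = 10
  C3: slack = 0 (binding)
  p ≥ 0: p = 0 (binding)
  q ≥ 0: q = 5
Binding constraints: C3, p ≥ 0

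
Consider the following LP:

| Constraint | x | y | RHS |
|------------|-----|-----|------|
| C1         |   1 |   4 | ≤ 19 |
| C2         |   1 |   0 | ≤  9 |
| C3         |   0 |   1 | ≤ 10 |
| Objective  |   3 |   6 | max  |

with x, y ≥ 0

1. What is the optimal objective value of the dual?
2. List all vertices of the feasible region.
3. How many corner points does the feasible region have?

1. 42 (by strong duality, equal to the primal optimum)
2. (0, 0), (9, 0), (9, 2.5), (0, 4.75)
3. 4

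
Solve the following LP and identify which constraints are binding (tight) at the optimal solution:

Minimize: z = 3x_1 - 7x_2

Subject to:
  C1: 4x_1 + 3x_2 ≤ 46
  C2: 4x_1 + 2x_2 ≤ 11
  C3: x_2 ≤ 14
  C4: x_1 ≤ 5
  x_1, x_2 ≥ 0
Optimal: x_1 = 0, x_2 = 5.5
Slack at optimum:
  C1: slack = 29.5
  C2: slack = 0 (binding)
  C3: slack = 8.5
  C4: slack = 5
  x_1 ≥ 0: x_1 = 0 (binding)
  x_2 ≥ 0: x_2 = 5.5
Binding constraints: C2, x_1 ≥ 0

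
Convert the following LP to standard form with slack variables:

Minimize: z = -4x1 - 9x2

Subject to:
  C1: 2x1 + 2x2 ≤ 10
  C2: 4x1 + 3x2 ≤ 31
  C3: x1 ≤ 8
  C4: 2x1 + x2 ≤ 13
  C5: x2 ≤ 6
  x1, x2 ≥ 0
min z = -4x1 - 9x2

s.t.
  2x1 + 2x2 + s1 = 10
  4x1 + 3x2 + s2 = 31
  x1 + s3 = 8
  2x1 + x2 + s4 = 13
  x2 + s5 = 6
  x1, x2, s1, s2, s3, s4, s5 ≥ 0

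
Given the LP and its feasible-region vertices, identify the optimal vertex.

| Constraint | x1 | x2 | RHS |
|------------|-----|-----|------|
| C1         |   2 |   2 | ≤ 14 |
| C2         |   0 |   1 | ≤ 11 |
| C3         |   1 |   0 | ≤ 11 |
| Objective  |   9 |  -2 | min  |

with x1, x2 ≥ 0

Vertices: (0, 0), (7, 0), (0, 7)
(0, 7) with z = -14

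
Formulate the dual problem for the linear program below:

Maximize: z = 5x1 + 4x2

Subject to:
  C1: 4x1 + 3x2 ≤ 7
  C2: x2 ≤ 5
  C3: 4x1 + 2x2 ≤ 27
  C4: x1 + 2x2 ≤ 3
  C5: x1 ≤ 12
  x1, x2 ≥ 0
Minimize: z = 7y1 + 5y2 + 27y3 + 3y4 + 12y5

Subject to:
  C1: -4y1 - 4y3 - y4 - y5 ≤ -5
  C2: -3y1 - y2 - 2y3 - 2y4 ≤ -4
  y1, y2, y3, y4, y5 ≥ 0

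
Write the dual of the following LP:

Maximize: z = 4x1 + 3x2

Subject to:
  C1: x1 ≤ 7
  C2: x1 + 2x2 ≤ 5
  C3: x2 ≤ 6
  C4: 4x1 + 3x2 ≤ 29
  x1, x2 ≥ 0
Minimize: z = 7y1 + 5y2 + 6y3 + 29y4

Subject to:
  C1: -y1 - y2 - 4y4 ≤ -4
  C2: -2y2 - y3 - 3y4 ≤ -3
  y1, y2, y3, y4 ≥ 0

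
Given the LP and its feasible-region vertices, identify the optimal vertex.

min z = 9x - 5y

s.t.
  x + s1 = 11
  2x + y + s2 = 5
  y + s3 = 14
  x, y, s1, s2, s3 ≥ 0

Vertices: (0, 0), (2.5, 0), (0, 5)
Evaluating z = 9x - 5y at each vertex:
  (0, 0): z = 0
  (2.5, 0): z = 22.5
  (0, 5): z = -25

The smallest value is z = -25, attained at (0, 5).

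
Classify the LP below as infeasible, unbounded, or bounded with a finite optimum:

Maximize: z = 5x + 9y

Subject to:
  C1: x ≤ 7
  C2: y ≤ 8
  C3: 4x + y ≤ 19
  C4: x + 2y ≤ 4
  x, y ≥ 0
The point (4, 0) satisfies every constraint, so the LP is feasible; the constraints give x ≤ 7 and y ≤ 8, which with x, y ≥ 0 keep the feasible region inside a bounded box. A feasible, bounded LP attains a finite optimum at a vertex.

Evaluating z = 5x + 9y at each vertex:
  (0, 0): z = 0
  (4, 0): z = 20
  (0, 2): z = 18

The LP has an optimal solution: (4, 0) with z = 20.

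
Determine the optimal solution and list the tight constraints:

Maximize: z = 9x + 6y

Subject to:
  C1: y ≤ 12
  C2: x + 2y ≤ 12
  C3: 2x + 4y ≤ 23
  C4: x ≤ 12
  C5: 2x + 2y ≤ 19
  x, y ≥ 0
Optimal: x = 9.5, y = 0
Binding: C5, y ≥ 0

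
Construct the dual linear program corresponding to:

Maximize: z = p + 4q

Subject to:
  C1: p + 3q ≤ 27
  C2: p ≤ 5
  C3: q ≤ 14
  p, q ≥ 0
Minimize: z = 27y1 + 5y2 + 14y3

Subject to:
  C1: -y1 - y2 ≤ -1
  C2: -3y1 - y3 ≤ -4
  y1, y2, y3 ≥ 0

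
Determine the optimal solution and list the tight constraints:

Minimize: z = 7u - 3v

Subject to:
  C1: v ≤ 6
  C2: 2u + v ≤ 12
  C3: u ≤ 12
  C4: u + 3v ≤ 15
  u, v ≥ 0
Optimal: u = 0, v = 5
Slack at optimum:
  C1: slack = 1
  C2: slack = 7
  C3: slack = 12
  C4: slack = 0 (binding)
  u ≥ 0: u = 0 (binding)
  v ≥ 0: v = 5
Binding constraints: C4, u ≥ 0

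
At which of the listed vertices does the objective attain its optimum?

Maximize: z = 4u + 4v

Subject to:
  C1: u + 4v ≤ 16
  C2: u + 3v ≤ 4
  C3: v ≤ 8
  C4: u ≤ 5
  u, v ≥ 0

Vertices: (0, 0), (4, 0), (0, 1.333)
Evaluating z = 4u + 4v at each vertex:
  (0, 0): z = 0
  (4, 0): z = 16
  (0, 1.333): z = 5.333

The largest value is z = 16, attained at (4, 0).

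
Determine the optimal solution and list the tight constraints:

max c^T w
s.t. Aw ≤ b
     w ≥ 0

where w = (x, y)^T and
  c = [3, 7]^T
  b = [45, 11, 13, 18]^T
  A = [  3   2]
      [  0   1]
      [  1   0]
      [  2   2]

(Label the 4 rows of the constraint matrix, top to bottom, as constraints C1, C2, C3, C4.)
Optimal: x = 0, y = 9
Binding: C4, x ≥ 0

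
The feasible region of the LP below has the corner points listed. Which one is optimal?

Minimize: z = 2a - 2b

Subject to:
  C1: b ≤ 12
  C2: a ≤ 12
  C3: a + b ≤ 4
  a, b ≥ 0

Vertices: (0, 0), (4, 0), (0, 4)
Evaluating z = 2a - 2b at each vertex:
  (0, 0): z = 0
  (4, 0): z = 8
  (0, 4): z = -8

The smallest value is z = -8, attained at (0, 4).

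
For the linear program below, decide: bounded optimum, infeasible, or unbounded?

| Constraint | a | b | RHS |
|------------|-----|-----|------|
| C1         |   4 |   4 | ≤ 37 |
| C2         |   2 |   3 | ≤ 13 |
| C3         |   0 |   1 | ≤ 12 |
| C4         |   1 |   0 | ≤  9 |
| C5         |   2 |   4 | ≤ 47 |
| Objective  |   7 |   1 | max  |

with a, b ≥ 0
The point (6.5, 0) satisfies every constraint, so the LP is feasible; the constraints give a ≤ 9 and b ≤ 12, which with a, b ≥ 0 keep the feasible region inside a bounded box. A feasible, bounded LP attains a finite optimum at a vertex.

Evaluating z = 7a + b at each vertex:
  (0, 0): z = 0
  (6.5, 0): z = 45.5
  (0, 4.333): z = 4.333

Bounded optimum: z* = 45.5 at (6.5, 0).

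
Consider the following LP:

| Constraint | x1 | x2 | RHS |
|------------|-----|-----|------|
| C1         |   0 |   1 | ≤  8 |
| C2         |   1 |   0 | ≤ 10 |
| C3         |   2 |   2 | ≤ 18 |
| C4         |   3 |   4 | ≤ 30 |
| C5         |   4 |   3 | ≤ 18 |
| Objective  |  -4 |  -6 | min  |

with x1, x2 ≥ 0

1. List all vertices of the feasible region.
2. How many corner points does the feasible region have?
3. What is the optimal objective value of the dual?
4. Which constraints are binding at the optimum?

1. (0, 0), (4.5, 0), (0, 6)
2. 3
3. -36 (by strong duality, equal to the primal optimum)
4. C5, x1 ≥ 0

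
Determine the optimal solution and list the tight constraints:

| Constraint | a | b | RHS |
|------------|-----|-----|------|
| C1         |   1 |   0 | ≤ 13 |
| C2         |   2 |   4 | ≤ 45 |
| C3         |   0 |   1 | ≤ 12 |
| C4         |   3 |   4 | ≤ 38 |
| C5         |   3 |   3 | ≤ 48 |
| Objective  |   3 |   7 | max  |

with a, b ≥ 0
Optimal: a = 0, b = 9.5
Binding: C4, a ≥ 0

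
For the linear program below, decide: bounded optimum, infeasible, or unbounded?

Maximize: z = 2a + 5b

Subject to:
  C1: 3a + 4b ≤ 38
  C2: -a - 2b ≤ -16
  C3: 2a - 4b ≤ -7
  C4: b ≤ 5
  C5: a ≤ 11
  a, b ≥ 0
The point (6, 5) satisfies every constraint, so the LP is feasible; the constraints give a ≤ 11 and b ≤ 5, which with a, b ≥ 0 keep the feasible region inside a bounded box. A feasible, bounded LP attains a finite optimum at a vertex.

The LP has an optimal solution: (6, 5) with z = 37.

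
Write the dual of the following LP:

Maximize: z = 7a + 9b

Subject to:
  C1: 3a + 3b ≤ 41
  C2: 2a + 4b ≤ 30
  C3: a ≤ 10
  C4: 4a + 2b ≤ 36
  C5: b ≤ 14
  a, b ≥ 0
Minimize: z = 41y1 + 30y2 + 10y3 + 36y4 + 14y5

Subject to:
  C1: -3y1 - 2y2 - y3 - 4y4 ≤ -7
  C2: -3y1 - 4y2 - 2y4 - y5 ≤ -9
  y1, y2, y3, y4, y5 ≥ 0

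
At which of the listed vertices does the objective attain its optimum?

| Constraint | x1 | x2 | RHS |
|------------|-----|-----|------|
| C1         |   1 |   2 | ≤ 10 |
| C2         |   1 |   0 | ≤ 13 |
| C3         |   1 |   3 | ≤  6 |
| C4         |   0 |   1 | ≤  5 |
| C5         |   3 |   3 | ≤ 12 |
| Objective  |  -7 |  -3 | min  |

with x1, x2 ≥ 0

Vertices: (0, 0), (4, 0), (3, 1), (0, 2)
(4, 0) with z = -28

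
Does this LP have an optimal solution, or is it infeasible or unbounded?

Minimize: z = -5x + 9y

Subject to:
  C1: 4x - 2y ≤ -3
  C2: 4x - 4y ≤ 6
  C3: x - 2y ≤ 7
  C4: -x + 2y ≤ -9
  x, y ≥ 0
C3 requires x - 2y ≤ 7, while C4 (-x + 2y ≤ -9) is equivalent to x - 2y ≥ 9. Together they would need 9 ≤ x - 2y ≤ 7, which is impossible since 9 > 7. No point satisfies all constraints.

Infeasible: no point satisfies all constraints simultaneously.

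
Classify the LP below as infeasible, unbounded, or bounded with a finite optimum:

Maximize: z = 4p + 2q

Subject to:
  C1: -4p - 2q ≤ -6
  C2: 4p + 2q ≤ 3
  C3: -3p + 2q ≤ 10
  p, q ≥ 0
C2 requires 4p + 2q ≤ 3, while C1 (-4p - 2q ≤ -6) is equivalent to 4p + 2q ≥ 6. Together they would need 6 ≤ 4p + 2q ≤ 3, which is impossible since 6 > 3. No point satisfies all constraints.

Infeasible: no point satisfies all constraints simultaneously.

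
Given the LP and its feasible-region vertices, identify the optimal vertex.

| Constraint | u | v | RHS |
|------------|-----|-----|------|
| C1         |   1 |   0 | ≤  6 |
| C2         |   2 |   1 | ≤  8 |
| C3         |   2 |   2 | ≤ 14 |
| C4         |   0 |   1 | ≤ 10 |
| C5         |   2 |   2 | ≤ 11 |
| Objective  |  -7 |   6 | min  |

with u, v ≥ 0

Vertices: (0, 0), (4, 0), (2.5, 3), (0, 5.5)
Evaluating z = -7u + 6v at each vertex:
  (0, 0): z = 0
  (4, 0): z = -28
  (2.5, 3): z = 0.5
  (0, 5.5): z = 33

The smallest value is z = -28, attained at (4, 0).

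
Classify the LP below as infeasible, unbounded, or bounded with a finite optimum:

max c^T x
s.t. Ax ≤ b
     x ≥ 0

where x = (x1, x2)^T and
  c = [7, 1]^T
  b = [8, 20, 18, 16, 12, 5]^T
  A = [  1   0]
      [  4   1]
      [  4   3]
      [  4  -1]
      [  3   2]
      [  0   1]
The point (4, 0) satisfies every constraint, so the LP is feasible; the constraints give x1 ≤ 8 and x2 ≤ 5, which with x1, x2 ≥ 0 keep the feasible region inside a bounded box. A feasible, bounded LP attains a finite optimum at a vertex.

Bounded optimum: z* = 28 at (4, 0).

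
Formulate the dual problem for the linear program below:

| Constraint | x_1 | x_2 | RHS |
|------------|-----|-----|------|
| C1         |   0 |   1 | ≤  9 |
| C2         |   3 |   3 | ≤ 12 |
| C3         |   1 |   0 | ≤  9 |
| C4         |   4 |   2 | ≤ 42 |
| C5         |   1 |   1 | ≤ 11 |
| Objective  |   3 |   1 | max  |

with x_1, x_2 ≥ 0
Minimize: z = 9y1 + 12y2 + 9y3 + 42y4 + 11y5

Subject to:
  C1: -3y2 - y3 - 4y4 - y5 ≤ -3
  C2: -y1 - 3y2 - 2y4 - y5 ≤ -1
  y1, y2, y3, y4, y5 ≥ 0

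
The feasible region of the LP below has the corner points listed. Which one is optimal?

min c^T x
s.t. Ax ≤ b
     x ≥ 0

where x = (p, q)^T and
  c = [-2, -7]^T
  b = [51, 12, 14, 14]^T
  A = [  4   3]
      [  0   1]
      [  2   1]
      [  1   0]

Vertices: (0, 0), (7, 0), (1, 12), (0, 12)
(1, 12) with z = -86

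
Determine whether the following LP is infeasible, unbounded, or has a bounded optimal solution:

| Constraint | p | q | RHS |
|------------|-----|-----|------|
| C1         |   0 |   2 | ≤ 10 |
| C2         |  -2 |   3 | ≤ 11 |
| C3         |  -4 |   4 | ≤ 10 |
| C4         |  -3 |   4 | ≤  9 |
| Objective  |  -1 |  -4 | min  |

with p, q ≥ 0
Feasible point: (0, 0) satisfies every constraint, so the LP is feasible.
Direction d = (1, 0): for each constraint row a, a·d ≤ 0 —
  (0)(1) + (2)(0) = 0 ≤ 0
  (-2)(1) + (3)(0) = -2 ≤ 0
  (-4)(1) + (4)(0) = -4 ≤ 0
  (-3)(1) + (4)(0) = -3 ≤ 0
and d ≥ 0, so (0, 0) + t·d stays feasible for every t ≥ 0. Along this ray z = -p - 4q changes by -1 per unit t, so z → −∞.

Unbounded — the objective can decrease without bound over the feasible region.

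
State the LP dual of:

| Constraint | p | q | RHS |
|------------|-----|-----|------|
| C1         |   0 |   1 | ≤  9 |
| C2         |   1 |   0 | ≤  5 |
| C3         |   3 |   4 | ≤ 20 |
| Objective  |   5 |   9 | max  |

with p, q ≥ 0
Minimize: z = 9y1 + 5y2 + 20y3

Subject to:
  C1: -y2 - 3y3 ≤ -5
  C2: -y1 - 4y3 ≤ -9
  y1, y2, y3 ≥ 0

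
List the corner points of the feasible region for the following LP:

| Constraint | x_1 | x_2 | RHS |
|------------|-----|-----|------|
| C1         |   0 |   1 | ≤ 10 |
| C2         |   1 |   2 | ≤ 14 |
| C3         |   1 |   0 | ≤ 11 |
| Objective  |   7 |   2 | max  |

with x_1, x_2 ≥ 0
Each vertex is the intersection of two constraint boundaries that also satisfies all remaining constraints:
  x_1 = 0 and x_2 = 0 → (0, 0)
  x_1 = 11 and x_2 = 0 → (11, 0)
  x_1 + 2x_2 = 14 and x_1 = 11 → (11, 1.5)
  x_1 + 2x_2 = 14 and x_1 = 0 → (0, 7)

Vertices: (0, 0), (11, 0), (11, 1.5), (0, 7)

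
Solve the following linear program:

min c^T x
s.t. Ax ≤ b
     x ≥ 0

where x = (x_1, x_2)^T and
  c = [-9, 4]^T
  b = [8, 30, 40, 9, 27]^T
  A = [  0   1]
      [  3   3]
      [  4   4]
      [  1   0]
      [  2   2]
x_1 = 9, x_2 = 0, z = -81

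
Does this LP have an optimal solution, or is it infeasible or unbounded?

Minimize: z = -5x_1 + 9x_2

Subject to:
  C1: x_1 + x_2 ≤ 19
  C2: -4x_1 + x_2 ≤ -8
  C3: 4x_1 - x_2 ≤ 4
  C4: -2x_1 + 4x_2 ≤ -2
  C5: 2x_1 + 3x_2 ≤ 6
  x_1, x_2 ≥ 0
C3 requires 4x_1 - x_2 ≤ 4, while C2 (-4x_1 + x_2 ≤ -8) is equivalent to 4x_1 - x_2 ≥ 8. Together they would need 8 ≤ 4x_1 - x_2 ≤ 4, which is impossible since 8 > 4. No point satisfies all constraints.

The feasible region is empty; the LP is infeasible.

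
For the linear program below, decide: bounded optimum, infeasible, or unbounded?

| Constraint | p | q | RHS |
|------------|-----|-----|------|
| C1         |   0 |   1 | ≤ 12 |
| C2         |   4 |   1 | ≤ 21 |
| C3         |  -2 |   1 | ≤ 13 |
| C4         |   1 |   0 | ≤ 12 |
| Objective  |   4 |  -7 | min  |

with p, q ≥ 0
The point (0, 12) satisfies every constraint, so the LP is feasible; the constraints give p ≤ 12 and q ≤ 12, which with p, q ≥ 0 keep the feasible region inside a bounded box. A feasible, bounded LP attains a finite optimum at a vertex.

Bounded optimum: z* = -84 at (0, 12).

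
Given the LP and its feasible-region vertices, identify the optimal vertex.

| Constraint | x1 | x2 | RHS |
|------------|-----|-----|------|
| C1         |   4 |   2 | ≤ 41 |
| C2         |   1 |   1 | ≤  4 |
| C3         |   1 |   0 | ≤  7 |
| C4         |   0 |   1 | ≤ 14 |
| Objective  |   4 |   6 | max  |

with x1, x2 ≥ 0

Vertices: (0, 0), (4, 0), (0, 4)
(0, 4) with z = 24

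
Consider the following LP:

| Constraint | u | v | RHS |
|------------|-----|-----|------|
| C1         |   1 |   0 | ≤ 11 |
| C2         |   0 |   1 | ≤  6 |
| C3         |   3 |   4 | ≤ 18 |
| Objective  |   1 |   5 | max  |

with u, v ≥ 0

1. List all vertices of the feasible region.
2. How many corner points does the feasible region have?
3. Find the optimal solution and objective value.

1. (0, 0), (6, 0), (0, 4.5)
2. 3
3. u = 0, v = 4.5, z = 22.5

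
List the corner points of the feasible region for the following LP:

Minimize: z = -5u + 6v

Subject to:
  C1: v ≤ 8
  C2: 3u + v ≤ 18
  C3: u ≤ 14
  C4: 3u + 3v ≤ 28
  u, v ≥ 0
Each vertex is the intersection of two constraint boundaries that also satisfies all remaining constraints:
  u = 0 and v = 0 → (0, 0)
  3u + v = 18 and v = 0 → (6, 0)
  3u + v = 18 and 3u + 3v = 28 → (4.333, 5)
  v = 8 and 3u + 3v = 28 → (1.333, 8)
  v = 8 and u = 0 → (0, 8)

Vertices: (0, 0), (6, 0), (4.333, 5), (1.333, 8), (0, 8)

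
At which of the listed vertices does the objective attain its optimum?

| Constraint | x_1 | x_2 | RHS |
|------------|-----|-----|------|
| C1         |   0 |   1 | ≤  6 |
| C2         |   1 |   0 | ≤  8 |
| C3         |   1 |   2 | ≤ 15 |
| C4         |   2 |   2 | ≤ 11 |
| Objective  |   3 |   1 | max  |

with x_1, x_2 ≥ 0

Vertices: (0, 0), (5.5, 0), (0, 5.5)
Evaluating z = 3x_1 + x_2 at each vertex:
  (0, 0): z = 0
  (5.5, 0): z = 16.5
  (0, 5.5): z = 5.5

The largest value is z = 16.5, attained at (5.5, 0).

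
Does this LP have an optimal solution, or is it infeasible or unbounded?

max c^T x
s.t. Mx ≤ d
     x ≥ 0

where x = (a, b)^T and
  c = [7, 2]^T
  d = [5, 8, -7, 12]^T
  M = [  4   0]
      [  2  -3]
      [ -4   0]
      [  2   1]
One constraint requires 4a ≤ 5, while the constraint -4a ≤ -7 is equivalent to 4a ≥ 7. Together they would need 7 ≤ 4a ≤ 5, which is impossible since 7 > 5. No point satisfies all constraints.

Infeasible: no point satisfies all constraints simultaneously.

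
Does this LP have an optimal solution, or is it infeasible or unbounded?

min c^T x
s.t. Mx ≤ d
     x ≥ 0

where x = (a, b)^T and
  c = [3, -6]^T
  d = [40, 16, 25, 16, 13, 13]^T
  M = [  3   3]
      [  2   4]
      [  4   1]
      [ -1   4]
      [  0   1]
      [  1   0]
The point (0, 4) satisfies every constraint, so the LP is feasible; the constraints give a ≤ 13 and b ≤ 13, which with a, b ≥ 0 keep the feasible region inside a bounded box. A feasible, bounded LP attains a finite optimum at a vertex.

Evaluating z = 3a - 6b at each vertex:
  (0, 0): z = 0
  (6.25, 0): z = 18.75
  (6, 1): z = 12
  (0, 4): z = -24

Feasible with finite optimum z* = -24 at (0, 4).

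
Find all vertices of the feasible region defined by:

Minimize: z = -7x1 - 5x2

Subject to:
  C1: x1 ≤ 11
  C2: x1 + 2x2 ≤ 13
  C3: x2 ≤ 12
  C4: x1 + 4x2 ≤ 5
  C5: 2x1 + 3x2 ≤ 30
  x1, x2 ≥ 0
Each vertex is the intersection of two constraint boundaries that also satisfies all remaining constraints:
  x1 = 0 and x2 = 0 → (0, 0)
  x1 + 4x2 = 5 and x2 = 0 → (5, 0)
  x1 + 4x2 = 5 and x1 = 0 → (0, 1.25)

Vertices: (0, 0), (5, 0), (0, 1.25)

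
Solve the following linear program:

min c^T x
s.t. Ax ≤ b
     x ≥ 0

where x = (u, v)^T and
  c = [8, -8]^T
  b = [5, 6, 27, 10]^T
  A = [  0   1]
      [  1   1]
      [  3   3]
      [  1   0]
u = 0, v = 5, z = -40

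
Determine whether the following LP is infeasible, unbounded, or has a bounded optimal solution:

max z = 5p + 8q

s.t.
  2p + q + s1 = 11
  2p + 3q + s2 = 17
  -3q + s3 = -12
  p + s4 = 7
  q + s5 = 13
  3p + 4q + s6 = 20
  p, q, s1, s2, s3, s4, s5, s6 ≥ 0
The point (0, 5) satisfies every constraint, so the LP is feasible; the constraints give p ≤ 7 and q ≤ 13, which with p, q ≥ 0 keep the feasible region inside a bounded box. A feasible, bounded LP attains a finite optimum at a vertex.

Feasible with finite optimum z* = 40 at (0, 5).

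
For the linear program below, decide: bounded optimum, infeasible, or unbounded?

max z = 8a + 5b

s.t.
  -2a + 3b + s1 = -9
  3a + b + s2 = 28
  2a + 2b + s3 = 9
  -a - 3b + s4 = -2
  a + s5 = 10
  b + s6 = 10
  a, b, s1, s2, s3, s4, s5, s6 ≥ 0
The point (4.5, 0) satisfies every constraint, so the LP is feasible; the constraints give a ≤ 10 and b ≤ 10, which with a, b ≥ 0 keep the feasible region inside a bounded box. A feasible, bounded LP attains a finite optimum at a vertex.

The LP has an optimal solution: (4.5, 0) with z = 36.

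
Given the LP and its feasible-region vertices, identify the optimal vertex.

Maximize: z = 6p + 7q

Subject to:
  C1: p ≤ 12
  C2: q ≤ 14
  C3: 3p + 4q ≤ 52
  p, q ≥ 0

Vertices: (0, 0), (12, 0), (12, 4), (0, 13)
(12, 4) with z = 100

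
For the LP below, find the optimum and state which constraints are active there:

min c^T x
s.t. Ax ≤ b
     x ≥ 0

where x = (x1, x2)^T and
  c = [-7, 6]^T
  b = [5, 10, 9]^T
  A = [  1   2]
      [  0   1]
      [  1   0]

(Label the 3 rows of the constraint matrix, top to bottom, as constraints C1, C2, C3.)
Optimal: x1 = 5, x2 = 0
Binding: C1, x2 ≥ 0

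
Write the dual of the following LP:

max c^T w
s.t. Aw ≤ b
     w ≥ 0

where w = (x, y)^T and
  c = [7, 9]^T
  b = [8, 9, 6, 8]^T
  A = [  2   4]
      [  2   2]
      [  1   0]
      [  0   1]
Minimize: z = 8y1 + 9y2 + 6y3 + 8y4

Subject to:
  C1: -2y1 - 2y2 - y3 ≤ -7
  C2: -4y1 - 2y2 - y4 ≤ -9
  y1, y2, y3, y4 ≥ 0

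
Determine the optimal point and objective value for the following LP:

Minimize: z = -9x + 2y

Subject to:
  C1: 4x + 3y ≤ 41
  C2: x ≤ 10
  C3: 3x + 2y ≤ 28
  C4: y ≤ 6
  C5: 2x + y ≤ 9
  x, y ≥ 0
Each vertex is the intersection of two constraint boundaries that also satisfies all remaining constraints:
  x = 0 and y = 0 → (0, 0)
  2x + y = 9 and y = 0 → (4.5, 0)
  y = 6 and 2x + y = 9 → (1.5, 6)
  y = 6 and x = 0 → (0, 6)

Evaluating z = -9x + 2y at each vertex:
  (0, 0): z = 0
  (4.5, 0): z = -40.5
  (1.5, 6): z = -1.5
  (0, 6): z = 12

The minimum is at (4.5, 0) with z = -40.5.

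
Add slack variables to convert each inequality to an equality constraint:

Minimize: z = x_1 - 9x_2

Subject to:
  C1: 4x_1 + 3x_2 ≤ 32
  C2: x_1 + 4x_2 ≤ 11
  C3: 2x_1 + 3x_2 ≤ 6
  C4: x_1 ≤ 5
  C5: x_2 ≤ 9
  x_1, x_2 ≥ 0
min z = x_1 - 9x_2

s.t.
  4x_1 + 3x_2 + s1 = 32
  x_1 + 4x_2 + s2 = 11
  2x_1 + 3x_2 + s3 = 6
  x_1 + s4 = 5
  x_2 + s5 = 9
  x_1, x_2, s1, s2, s3, s4, s5 ≥ 0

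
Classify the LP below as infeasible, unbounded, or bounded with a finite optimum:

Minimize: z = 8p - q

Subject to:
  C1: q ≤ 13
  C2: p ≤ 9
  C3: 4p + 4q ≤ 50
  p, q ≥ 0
The point (0, 12.5) satisfies every constraint, so the LP is feasible; the constraints give p ≤ 9 and q ≤ 13, which with p, q ≥ 0 keep the feasible region inside a bounded box. A feasible, bounded LP attains a finite optimum at a vertex.

Evaluating z = 8p - q at each vertex:
  (0, 0): z = 0
  (9, 0): z = 72
  (9, 3.5): z = 68.5
  (0, 12.5): z = -12.5

The LP has an optimal solution: (0, 12.5) with z = -12.5.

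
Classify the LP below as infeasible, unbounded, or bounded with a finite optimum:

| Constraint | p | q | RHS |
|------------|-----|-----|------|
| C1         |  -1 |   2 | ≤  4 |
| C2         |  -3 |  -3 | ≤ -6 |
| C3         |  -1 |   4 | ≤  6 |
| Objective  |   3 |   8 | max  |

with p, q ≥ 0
Feasible point: (1, 1) satisfies every constraint, so the LP is feasible.
Direction d = (1, 0): for each constraint row a, a·d ≤ 0 —
  (-1)(1) + (2)(0) = -1 ≤ 0
  (-3)(1) + (-3)(0) = -3 ≤ 0
  (-1)(1) + (4)(0) = -1 ≤ 0
and d ≥ 0, so (1, 1) + t·d stays feasible for every t ≥ 0. Along this ray z = 3p + 8q changes by 3 per unit t, so z → +∞.

The LP is unbounded; z can be made arbitrarily large.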